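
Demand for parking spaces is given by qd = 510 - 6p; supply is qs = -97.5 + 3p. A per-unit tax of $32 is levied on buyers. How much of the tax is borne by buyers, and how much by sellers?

Buyers bear 32/3, sellers bear 64/3

Pre-tax equilibrium: p* = 67.5, q* = 105.
Tax on buyers shifts demand to qd = 510 − 6(p + 32) = 318 - 6p.
318 - 6p = -97.5 + 3p gives seller price ps = 277/6; buyers pay pb = 277/6 + 32 = 469/6.
New quantity: q = 510 − 6(469/6) = 41.
Buyer burden = 469/6 − 67.5 = 32/3; seller burden = 67.5 − 277/6 = 64/3.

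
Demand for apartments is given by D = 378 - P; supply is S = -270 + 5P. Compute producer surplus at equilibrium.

Equilibrium: 378 - P = -270 + 5P gives P* = 108, Q* = 270.
Supply starts at P = 54 (where S = 0).
PS = ½(108 − 54)(270) = 7290.

Producer surplus = 7290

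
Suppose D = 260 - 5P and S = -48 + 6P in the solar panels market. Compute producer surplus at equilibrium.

Equilibrium: 260 - 5P = -48 + 6P gives P* = 28, Q* = 120.
Supply starts at P = 8 (where S = 0).
PS = ½(28 − 8)(120) = 1200.

Producer surplus = 1200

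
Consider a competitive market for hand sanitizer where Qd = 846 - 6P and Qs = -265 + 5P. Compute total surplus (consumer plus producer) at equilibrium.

Equilibrium: 846 - 6P = -265 + 5P gives P* = 101, Q* = 240.
Demand choke price: P = 141; supply starts at P = 53.
CS = ½(141 − 101)(240) = 4800; PS = ½(101 − 53)(240) = 5760.

Total surplus = 10560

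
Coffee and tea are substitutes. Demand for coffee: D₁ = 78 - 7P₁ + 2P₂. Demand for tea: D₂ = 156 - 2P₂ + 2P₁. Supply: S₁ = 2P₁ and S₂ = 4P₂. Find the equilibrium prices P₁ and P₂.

Market 1: 78 - 7P₁ + 2P₂ = 2P₁ → 9P₁ - 2P₂ = 78.
Market 2: 6P₂ - 2P₁ = 156.
Eliminating P₂: 6×(1) + 2×(2) gives 50P₁ = 780, so P₁ = 15.6.
Back-substitute into (2): P₂ = (156 + 2×15.6) / 6 = 31.2.

P₁ = 15.6, P₂ = 31.2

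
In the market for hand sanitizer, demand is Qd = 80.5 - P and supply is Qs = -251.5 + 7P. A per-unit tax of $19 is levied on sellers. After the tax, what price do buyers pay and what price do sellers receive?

Pre-tax equilibrium: P* = 41.5, Q* = 39.
Tax on sellers shifts supply to Qs = -251.5 + 7(P − 19) = -384.5 + 7P.
80.5 - P = -384.5 + 7P gives buyer price Pb = 58.125; sellers receive Ps = 58.125 − 19 = 39.125.
New quantity: Q = 80.5 − 1(58.125) = 22.375.

Buyers pay $58.125, sellers receive $39.125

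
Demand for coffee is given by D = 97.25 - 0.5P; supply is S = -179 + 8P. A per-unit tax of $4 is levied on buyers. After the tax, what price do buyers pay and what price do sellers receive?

Pre-tax equilibrium: P* = 32.5, Q* = 81.
Tax on buyers shifts demand to D = 97.25 − 0.5(P + 4) = 95.25 - 0.5P.
95.25 - 0.5P = -179 + 8P gives seller price Ps = 1097/34; buyers pay Pb = 1097/34 + 4 = 1233/34.
New quantity: Q = 97.25 − 0.5(1233/34) = 1345/17.

Buyers pay 1233/34, sellers receive 1097/34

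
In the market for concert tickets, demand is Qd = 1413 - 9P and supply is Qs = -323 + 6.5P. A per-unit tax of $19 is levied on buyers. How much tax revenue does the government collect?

Pre-tax equilibrium: P* = 112, Q* = 405.
Tax on buyers shifts demand to Qd = 1413 − 9(P + 19) = 1242 - 9P.
1242 - 9P = -323 + 6.5P gives seller price Ps = 3130/31; buyers pay Pb = 3130/31 + 19 = 3719/31.
New quantity: Q = 1413 − 9(3719/31) = 10332/31.
Revenue = 19 × 10332/31 = 196308/31.

Tax revenue = 196308/31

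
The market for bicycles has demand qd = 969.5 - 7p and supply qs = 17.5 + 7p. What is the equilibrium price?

Set qd = qs: 969.5 - 7p = 17.5 + 7p.
952 = 14p, so p* = 68.
q* = 969.5 − 7(68) = 493.5.

p* = 68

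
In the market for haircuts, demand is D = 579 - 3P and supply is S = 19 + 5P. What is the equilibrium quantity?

Set D = S: 579 - 3P = 19 + 5P.
560 = 8P, so P* = 70.
Q* = 579 − 3(70) = 369.

Q* = 369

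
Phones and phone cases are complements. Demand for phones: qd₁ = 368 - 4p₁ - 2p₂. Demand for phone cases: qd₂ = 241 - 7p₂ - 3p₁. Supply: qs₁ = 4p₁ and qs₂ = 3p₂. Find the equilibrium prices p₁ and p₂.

Market 1: 368 - 4p₁ - 2p₂ = 4p₁ → 8p₁ + 2p₂ = 368.
Market 2: 10p₂ + 3p₁ = 241.
Eliminating p₂: 10×(1) − 2×(2) gives 74p₁ = 3198, so p₁ = 1599/37.
Back-substitute into (2): p₂ = (241 − 3×1599/37) / 10 = 412/37.

p₁ = 1599/37, p₂ = 412/37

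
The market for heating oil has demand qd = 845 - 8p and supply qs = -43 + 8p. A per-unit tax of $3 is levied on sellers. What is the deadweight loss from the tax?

Deadweight loss = 18

Pre-tax equilibrium: p* = 55.5, q* = 401.
Tax on sellers shifts supply to qs = -43 + 8(p − 3) = -67 + 8p.
845 - 8p = -67 + 8p gives buyer price pb = 57; sellers receive ps = 57 − 3 = 54.
New quantity: q = 845 − 8(57) = 389.
DWL = ½ × 3 × (401 − 389) = 18.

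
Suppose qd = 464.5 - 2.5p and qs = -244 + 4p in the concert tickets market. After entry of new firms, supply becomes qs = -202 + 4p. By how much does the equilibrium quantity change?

Δq = 210/13

Original equilibrium: p* = 109, q* = 192.
New equilibrium: 464.5 - 2.5p = -202 + 4p, so 666.5 = 6.5p and p' = 1333/13; q' = 464.5 − 2.5(1333/13) = 2706/13.
Change in quantity: 2706/13 − 192 = 210/13.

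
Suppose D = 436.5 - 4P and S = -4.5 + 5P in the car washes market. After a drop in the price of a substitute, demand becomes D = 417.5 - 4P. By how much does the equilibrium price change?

Original equilibrium: P* = 49, Q* = 240.5.
New equilibrium: 417.5 - 4P = -4.5 + 5P, so 422 = 9P and P' = 422/9; Q' = 417.5 − 4(422/9) = 4139/18.
Change in price: 422/9 − 49 = -19/9.

ΔP = -19/9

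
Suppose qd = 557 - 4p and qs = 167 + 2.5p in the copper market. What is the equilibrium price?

p* = 60

Set qd = qs: 557 - 4p = 167 + 2.5p.
390 = 6.5p, so p* = 60.
q* = 557 − 4(60) = 317.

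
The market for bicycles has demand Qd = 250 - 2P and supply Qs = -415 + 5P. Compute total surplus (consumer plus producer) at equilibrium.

Total surplus = 1260

Equilibrium: 250 - 2P = -415 + 5P gives P* = 95, Q* = 60.
Demand choke price: P = 125; supply starts at P = 83.
CS = ½(125 − 95)(60) = 900; PS = ½(95 − 83)(60) = 360.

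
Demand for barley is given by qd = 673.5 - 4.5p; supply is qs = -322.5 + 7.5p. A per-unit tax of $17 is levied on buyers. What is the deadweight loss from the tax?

Deadweight loss = 406.40625

Pre-tax equilibrium: p* = 83, q* = 300.
Tax on buyers shifts demand to qd = 673.5 − 4.5(p + 17) = 597 - 4.5p.
597 - 4.5p = -322.5 + 7.5p gives seller price ps = 76.625; buyers pay pb = 76.625 + 17 = 93.625.
New quantity: q = 673.5 − 4.5(93.625) = 252.1875.
DWL = ½ × 17 × (300 − 252.1875) = 406.40625.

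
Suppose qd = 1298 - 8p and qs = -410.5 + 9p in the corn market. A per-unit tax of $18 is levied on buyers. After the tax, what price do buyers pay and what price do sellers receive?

Buyers pay 3741/34, sellers receive 3129/34

Pre-tax equilibrium: p* = 100.5, q* = 494.
Tax on buyers shifts demand to qd = 1298 − 8(p + 18) = 1154 - 8p.
1154 - 8p = -410.5 + 9p gives seller price ps = 3129/34; buyers pay pb = 3129/34 + 18 = 3741/34.
New quantity: q = 1298 − 8(3741/34) = 7102/17.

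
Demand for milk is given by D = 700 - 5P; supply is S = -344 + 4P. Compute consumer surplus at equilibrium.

Equilibrium: 700 - 5P = -344 + 4P gives P* = 116, Q* = 120.
Demand choke price (D = 0): P = 140.
CS = ½(140 − 116)(120) = 1440.

Consumer surplus = 1440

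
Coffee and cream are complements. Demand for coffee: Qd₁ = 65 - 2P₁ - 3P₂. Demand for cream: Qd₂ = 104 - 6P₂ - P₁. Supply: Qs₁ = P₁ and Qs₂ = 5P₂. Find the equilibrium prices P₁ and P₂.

Market 1: 65 - 2P₁ - 3P₂ = P₁ → 3P₁ + 3P₂ = 65.
Market 2: 11P₂ + P₁ = 104.
Eliminating P₂: 11×(1) − 3×(2) gives 30P₁ = 403, so P₁ = 403/30.
Back-substitute into (2): P₂ = (104 − 1×403/30) / 11 = 247/30.

P₁ = 403/30, P₂ = 247/30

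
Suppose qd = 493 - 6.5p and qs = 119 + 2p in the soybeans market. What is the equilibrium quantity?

Set qd = qs: 493 - 6.5p = 119 + 2p.
374 = 8.5p, so p* = 44.
q* = 493 − 6.5(44) = 207.

q* = 207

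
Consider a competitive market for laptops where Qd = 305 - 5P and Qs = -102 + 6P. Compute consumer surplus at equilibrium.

Equilibrium: 305 - 5P = -102 + 6P gives P* = 37, Q* = 120.
Demand choke price (Qd = 0): P = 61.
CS = ½(61 − 37)(120) = 1440.

Consumer surplus = 1440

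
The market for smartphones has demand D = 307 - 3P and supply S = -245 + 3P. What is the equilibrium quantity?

Set D = S: 307 - 3P = -245 + 3P.
552 = 6P, so P* = 92.
Q* = 307 − 3(92) = 31.

Q* = 31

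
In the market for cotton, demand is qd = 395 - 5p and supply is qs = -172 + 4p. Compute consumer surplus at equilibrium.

Consumer surplus = 640

Equilibrium: 395 - 5p = -172 + 4p gives p* = 63, q* = 80.
Demand choke price (qd = 0): p = 79.
CS = ½(79 − 63)(80) = 640.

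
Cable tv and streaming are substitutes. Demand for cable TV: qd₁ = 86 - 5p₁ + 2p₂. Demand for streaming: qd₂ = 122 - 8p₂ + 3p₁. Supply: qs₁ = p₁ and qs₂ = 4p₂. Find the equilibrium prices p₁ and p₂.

p₁ = 58/3, p₂ = 15

Market 1: 86 - 5p₁ + 2p₂ = p₁ → 6p₁ - 2p₂ = 86.
Market 2: 12p₂ - 3p₁ = 122.
Eliminating p₂: 12×(1) + 2×(2) gives 66p₁ = 1276, so p₁ = 58/3.
Back-substitute into (2): p₂ = (122 + 3×58/3) / 12 = 15.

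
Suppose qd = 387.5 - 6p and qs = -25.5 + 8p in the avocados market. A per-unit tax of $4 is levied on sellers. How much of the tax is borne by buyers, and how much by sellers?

Buyers bear 16/7, sellers bear 12/7

Pre-tax equilibrium: p* = 29.5, q* = 210.5.
Tax on sellers shifts supply to qs = -25.5 + 8(p − 4) = -57.5 + 8p.
387.5 - 6p = -57.5 + 8p gives buyer price pb = 445/14; sellers receive ps = 445/14 − 4 = 389/14.
New quantity: q = 387.5 − 6(445/14) = 2755/14.
Buyer burden = 445/14 − 29.5 = 16/7; seller burden = 29.5 − 389/14 = 12/7.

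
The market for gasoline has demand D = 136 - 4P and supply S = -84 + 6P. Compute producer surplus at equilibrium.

Equilibrium: 136 - 4P = -84 + 6P gives P* = 22, Q* = 48.
Supply starts at P = 14 (where S = 0).
PS = ½(22 − 14)(48) = 192.

Producer surplus = 192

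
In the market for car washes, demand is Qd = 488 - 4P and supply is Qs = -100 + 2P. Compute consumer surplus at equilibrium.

Equilibrium: 488 - 4P = -100 + 2P gives P* = 98, Q* = 96.
Demand choke price (Qd = 0): P = 122.
CS = ½(122 − 98)(96) = 1152.

Consumer surplus = 1152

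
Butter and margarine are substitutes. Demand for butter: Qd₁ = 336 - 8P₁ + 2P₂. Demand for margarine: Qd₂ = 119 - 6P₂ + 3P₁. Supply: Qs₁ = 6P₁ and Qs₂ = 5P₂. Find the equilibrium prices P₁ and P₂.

Market 1: 336 - 8P₁ + 2P₂ = 6P₁ → 14P₁ - 2P₂ = 336.
Market 2: 11P₂ - 3P₁ = 119.
Eliminating P₂: 11×(1) + 2×(2) gives 148P₁ = 3934, so P₁ = 1967/74.
Back-substitute into (2): P₂ = (119 + 3×1967/74) / 11 = 1337/74.

P₁ = 1967/74, P₂ = 1337/74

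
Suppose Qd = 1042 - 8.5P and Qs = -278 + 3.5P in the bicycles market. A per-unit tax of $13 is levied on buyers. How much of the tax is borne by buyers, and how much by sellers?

Pre-tax equilibrium: P* = 110, Q* = 107.
Tax on buyers shifts demand to Qd = 1042 − 8.5(P + 13) = 931.5 - 8.5P.
931.5 - 8.5P = -278 + 3.5P gives seller price Ps = 2419/24; buyers pay Pb = 2419/24 + 13 = 2731/24.
New quantity: Q = 1042 − 8.5(2731/24) = 3589/48.
Buyer burden = 2731/24 − 110 = 91/24; seller burden = 110 − 2419/24 = 221/24.

Buyers bear 91/24, sellers bear 221/24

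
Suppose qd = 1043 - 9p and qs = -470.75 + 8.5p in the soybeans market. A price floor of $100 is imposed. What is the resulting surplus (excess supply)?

Equilibrium price would be p* = 86.5, so the floor at 100 binds.
At p = 100: qd = 143, qs = 379.25.
Surplus = 379.25 − 143 = 236.25.

Surplus = 236.25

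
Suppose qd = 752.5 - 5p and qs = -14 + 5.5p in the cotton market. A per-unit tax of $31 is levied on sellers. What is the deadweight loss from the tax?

Pre-tax equilibrium: p* = 73, q* = 387.5.
Tax on sellers shifts supply to qs = -14 + 5.5(p − 31) = -184.5 + 5.5p.
752.5 - 5p = -184.5 + 5.5p gives buyer price pb = 1874/21; sellers receive ps = 1874/21 − 31 = 1223/21.
New quantity: q = 752.5 − 5(1874/21) = 12865/42.
DWL = ½ × 31 × (387.5 − 12865/42) = 52855/42.

Deadweight loss = 52855/42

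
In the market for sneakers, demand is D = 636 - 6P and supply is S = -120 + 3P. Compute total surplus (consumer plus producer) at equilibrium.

Equilibrium: 636 - 6P = -120 + 3P gives P* = 84, Q* = 132.
Demand choke price: P = 106; supply starts at P = 40.
CS = ½(106 − 84)(132) = 1452; PS = ½(84 − 40)(132) = 2904.

Total surplus = 4356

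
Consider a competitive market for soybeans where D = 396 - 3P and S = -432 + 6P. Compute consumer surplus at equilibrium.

Consumer surplus = 2400

Equilibrium: 396 - 3P = -432 + 6P gives P* = 92, Q* = 120.
Demand choke price (D = 0): P = 132.
CS = ½(132 − 92)(120) = 2400.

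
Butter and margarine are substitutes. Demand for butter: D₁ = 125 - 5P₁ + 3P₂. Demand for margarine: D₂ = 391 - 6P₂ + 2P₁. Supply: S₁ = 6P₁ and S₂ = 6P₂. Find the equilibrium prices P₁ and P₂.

P₁ = 297/14, P₂ = 1517/42

Market 1: 125 - 5P₁ + 3P₂ = 6P₁ → 11P₁ - 3P₂ = 125.
Market 2: 12P₂ - 2P₁ = 391.
Eliminating P₂: 12×(1) + 3×(2) gives 126P₁ = 2673, so P₁ = 297/14.
Back-substitute into (2): P₂ = (391 + 2×297/14) / 12 = 1517/42.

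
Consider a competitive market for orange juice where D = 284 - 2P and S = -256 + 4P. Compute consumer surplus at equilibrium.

Consumer surplus = 2704

Equilibrium: 284 - 2P = -256 + 4P gives P* = 90, Q* = 104.
Demand choke price (D = 0): P = 142.
CS = ½(142 − 90)(104) = 2704.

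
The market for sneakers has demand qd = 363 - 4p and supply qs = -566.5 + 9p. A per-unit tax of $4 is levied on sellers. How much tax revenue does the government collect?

Pre-tax equilibrium: p* = 71.5, q* = 77.
Tax on sellers shifts supply to qs = -566.5 + 9(p − 4) = -602.5 + 9p.
363 - 4p = -602.5 + 9p gives buyer price pb = 1931/26; sellers receive ps = 1931/26 − 4 = 1827/26.
New quantity: q = 363 − 4(1931/26) = 857/13.
Revenue = 4 × 857/13 = 3428/13.

Tax revenue = 3428/13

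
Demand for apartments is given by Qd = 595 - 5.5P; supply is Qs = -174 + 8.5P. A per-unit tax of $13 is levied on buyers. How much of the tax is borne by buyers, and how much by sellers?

Pre-tax equilibrium: P* = 769/14, Q* = 8201/28.
Tax on buyers shifts demand to Qd = 595 − 5.5(P + 13) = 523.5 - 5.5P.
523.5 - 5.5P = -174 + 8.5P gives seller price Ps = 1395/28; buyers pay Pb = 1395/28 + 13 = 1759/28.
New quantity: Q = 595 − 5.5(1759/28) = 13971/56.
Buyer burden = 1759/28 − 769/14 = 221/28; seller burden = 769/14 − 1395/28 = 143/28.

Buyers bear 221/28, sellers bear 143/28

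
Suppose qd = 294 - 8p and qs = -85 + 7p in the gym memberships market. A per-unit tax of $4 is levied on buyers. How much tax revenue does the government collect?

Tax revenue = 4616/15

Pre-tax equilibrium: p* = 379/15, q* = 1378/15.
Tax on buyers shifts demand to qd = 294 − 8(p + 4) = 262 - 8p.
262 - 8p = -85 + 7p gives seller price ps = 347/15; buyers pay pb = 347/15 + 4 = 407/15.
New quantity: q = 294 − 8(407/15) = 1154/15.
Revenue = 4 × 1154/15 = 4616/15.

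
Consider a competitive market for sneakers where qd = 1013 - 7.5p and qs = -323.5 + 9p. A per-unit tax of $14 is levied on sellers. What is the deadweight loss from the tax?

Pre-tax equilibrium: p* = 81, q* = 405.5.
Tax on sellers shifts supply to qs = -323.5 + 9(p − 14) = -449.5 + 9p.
1013 - 7.5p = -449.5 + 9p gives buyer price pb = 975/11; sellers receive ps = 975/11 − 14 = 821/11.
New quantity: q = 1013 − 7.5(975/11) = 7661/22.
DWL = ½ × 14 × (405.5 − 7661/22) = 4410/11.

Deadweight loss = 4410/11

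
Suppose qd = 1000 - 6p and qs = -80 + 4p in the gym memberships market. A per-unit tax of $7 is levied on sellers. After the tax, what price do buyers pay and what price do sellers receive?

Pre-tax equilibrium: p* = 108, q* = 352.
Tax on sellers shifts supply to qs = -80 + 4(p − 7) = -108 + 4p.
1000 - 6p = -108 + 4p gives buyer price pb = 110.8; sellers receive ps = 110.8 − 7 = 103.8.
New quantity: q = 1000 − 6(110.8) = 335.2.

Buyers pay $110.8, sellers receive $103.8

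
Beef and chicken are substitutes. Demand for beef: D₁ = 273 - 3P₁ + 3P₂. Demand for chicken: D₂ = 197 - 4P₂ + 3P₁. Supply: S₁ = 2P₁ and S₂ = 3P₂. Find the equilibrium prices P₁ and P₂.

Market 1: 273 - 3P₁ + 3P₂ = 2P₁ → 5P₁ - 3P₂ = 273.
Market 2: 7P₂ - 3P₁ = 197.
Eliminating P₂: 7×(1) + 3×(2) gives 26P₁ = 2502, so P₁ = 1251/13.
Back-substitute into (2): P₂ = (197 + 3×1251/13) / 7 = 902/13.

P₁ = 1251/13, P₂ = 902/13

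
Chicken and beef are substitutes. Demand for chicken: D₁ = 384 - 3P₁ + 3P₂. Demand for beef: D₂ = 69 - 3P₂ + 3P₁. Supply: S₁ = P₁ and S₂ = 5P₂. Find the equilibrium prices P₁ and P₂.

P₁ = 3279/23, P₂ = 1428/23

Market 1: 384 - 3P₁ + 3P₂ = P₁ → 4P₁ - 3P₂ = 384.
Market 2: 8P₂ - 3P₁ = 69.
Eliminating P₂: 8×(1) + 3×(2) gives 23P₁ = 3279, so P₁ = 3279/23.
Back-substitute into (2): P₂ = (69 + 3×3279/23) / 8 = 1428/23.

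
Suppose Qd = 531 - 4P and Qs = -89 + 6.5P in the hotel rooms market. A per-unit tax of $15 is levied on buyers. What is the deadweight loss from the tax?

Deadweight loss = 1950/7

Pre-tax equilibrium: P* = 1240/21, Q* = 6191/21.
Tax on buyers shifts demand to Qd = 531 − 4(P + 15) = 471 - 4P.
471 - 4P = -89 + 6.5P gives seller price Ps = 160/3; buyers pay Pb = 160/3 + 15 = 205/3.
New quantity: Q = 531 − 4(205/3) = 773/3.
DWL = ½ × 15 × (6191/21 − 773/3) = 1950/7.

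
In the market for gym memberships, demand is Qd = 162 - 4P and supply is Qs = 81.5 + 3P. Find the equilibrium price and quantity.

P* = 11.5, Q* = 116

Set Qd = Qs: 162 - 4P = 81.5 + 3P.
80.5 = 7P, so P* = 11.5.
Q* = 162 − 4(11.5) = 116.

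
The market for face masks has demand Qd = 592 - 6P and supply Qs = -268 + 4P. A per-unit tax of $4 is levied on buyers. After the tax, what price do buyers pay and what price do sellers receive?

Pre-tax equilibrium: P* = 86, Q* = 76.
Tax on buyers shifts demand to Qd = 592 − 6(P + 4) = 568 - 6P.
568 - 6P = -268 + 4P gives seller price Ps = 83.6; buyers pay Pb = 83.6 + 4 = 87.6.
New quantity: Q = 592 − 6(87.6) = 66.4.

Buyers pay $87.6, sellers receive $83.6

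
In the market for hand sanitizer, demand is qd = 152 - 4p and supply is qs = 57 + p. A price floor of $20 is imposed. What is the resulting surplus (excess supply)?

Surplus = 5

Equilibrium price would be p* = 19, so the floor at 20 binds.
At p = 20: qd = 72, qs = 77.
Surplus = 77 − 72 = 5.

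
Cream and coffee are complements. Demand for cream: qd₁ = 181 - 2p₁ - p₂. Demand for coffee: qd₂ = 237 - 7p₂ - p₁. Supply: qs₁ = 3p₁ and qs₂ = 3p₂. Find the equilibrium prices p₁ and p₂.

Market 1: 181 - 2p₁ - p₂ = 3p₁ → 5p₁ + p₂ = 181.
Market 2: 10p₂ + p₁ = 237.
Eliminating p₂: 10×(1) − 1×(2) gives 49p₁ = 1573, so p₁ = 1573/49.
Back-substitute into (2): p₂ = (237 − 1×1573/49) / 10 = 1004/49.

p₁ = 1573/49, p₂ = 1004/49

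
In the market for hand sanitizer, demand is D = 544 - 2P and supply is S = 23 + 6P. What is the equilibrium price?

Set D = S: 544 - 2P = 23 + 6P.
521 = 8P, so P* = 65.125.
Q* = 544 − 2(65.125) = 413.75.

P* = 65.125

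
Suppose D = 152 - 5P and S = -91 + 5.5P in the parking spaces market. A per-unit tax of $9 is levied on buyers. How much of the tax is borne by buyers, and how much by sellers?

Pre-tax equilibrium: P* = 162/7, Q* = 254/7.
Tax on buyers shifts demand to D = 152 − 5(P + 9) = 107 - 5P.
107 - 5P = -91 + 5.5P gives seller price Ps = 132/7; buyers pay Pb = 132/7 + 9 = 195/7.
New quantity: Q = 152 − 5(195/7) = 89/7.
Buyer burden = 195/7 − 162/7 = 33/7; seller burden = 162/7 − 132/7 = 30/7.

Buyers bear 33/7, sellers bear 30/7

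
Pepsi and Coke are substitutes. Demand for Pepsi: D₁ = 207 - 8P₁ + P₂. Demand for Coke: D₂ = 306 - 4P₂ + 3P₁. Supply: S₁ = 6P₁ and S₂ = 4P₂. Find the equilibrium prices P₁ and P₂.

P₁ = 18, P₂ = 45

Market 1: 207 - 8P₁ + P₂ = 6P₁ → 14P₁ - P₂ = 207.
Market 2: 8P₂ - 3P₁ = 306.
Eliminating P₂: 8×(1) + 1×(2) gives 109P₁ = 1962, so P₁ = 18.
Back-substitute into (2): P₂ = (306 + 3×18) / 8 = 45.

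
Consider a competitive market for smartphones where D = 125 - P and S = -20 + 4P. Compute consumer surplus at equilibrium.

Equilibrium: 125 - P = -20 + 4P gives P* = 29, Q* = 96.
Demand choke price (D = 0): P = 125.
CS = ½(125 − 29)(96) = 4608.

Consumer surplus = 4608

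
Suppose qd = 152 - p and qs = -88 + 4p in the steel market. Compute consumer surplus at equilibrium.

Equilibrium: 152 - p = -88 + 4p gives p* = 48, q* = 104.
Demand choke price (qd = 0): p = 152.
CS = ½(152 − 48)(104) = 5408.

Consumer surplus = 5408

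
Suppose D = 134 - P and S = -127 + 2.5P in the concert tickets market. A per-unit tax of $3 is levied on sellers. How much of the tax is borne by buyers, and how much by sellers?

Pre-tax equilibrium: P* = 522/7, Q* = 416/7.
Tax on sellers shifts supply to S = -127 + 2.5(P − 3) = -134.5 + 2.5P.
134 - P = -134.5 + 2.5P gives buyer price Pb = 537/7; sellers receive Ps = 537/7 − 3 = 516/7.
New quantity: Q = 134 − 1(537/7) = 401/7.
Buyer burden = 537/7 − 522/7 = 15/7; seller burden = 522/7 − 516/7 = 6/7.

Buyers bear 15/7, sellers bear 6/7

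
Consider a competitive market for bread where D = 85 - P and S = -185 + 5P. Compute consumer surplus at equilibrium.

Equilibrium: 85 - P = -185 + 5P gives P* = 45, Q* = 40.
Demand choke price (D = 0): P = 85.
CS = ½(85 − 45)(40) = 800.

Consumer surplus = 800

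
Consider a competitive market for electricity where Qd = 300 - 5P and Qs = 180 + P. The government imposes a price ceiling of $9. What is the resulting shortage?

Equilibrium price would be P* = 20, so the ceiling at 9 binds.
At P = 9: Qd = 300 − 5(9) = 255, Qs = 180 + 1(9) = 189.
Shortage = 255 − 189 = 66.

Shortage = 66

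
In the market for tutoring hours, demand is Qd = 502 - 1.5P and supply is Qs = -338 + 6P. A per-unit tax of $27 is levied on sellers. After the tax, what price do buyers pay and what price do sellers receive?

Pre-tax equilibrium: P* = 112, Q* = 334.
Tax on sellers shifts supply to Qs = -338 + 6(P − 27) = -500 + 6P.
502 - 1.5P = -500 + 6P gives buyer price Pb = 133.6; sellers receive Ps = 133.6 − 27 = 106.6.
New quantity: Q = 502 − 1.5(133.6) = 301.6.

Buyers pay $133.6, sellers receive $106.6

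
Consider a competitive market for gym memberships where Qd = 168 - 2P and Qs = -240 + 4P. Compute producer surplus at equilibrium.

Producer surplus = 128

Equilibrium: 168 - 2P = -240 + 4P gives P* = 68, Q* = 32.
Supply starts at P = 60 (where Qs = 0).
PS = ½(68 − 60)(32) = 128.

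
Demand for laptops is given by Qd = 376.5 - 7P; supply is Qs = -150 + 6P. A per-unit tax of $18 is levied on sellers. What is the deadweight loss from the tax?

Deadweight loss = 6804/13

Pre-tax equilibrium: P* = 40.5, Q* = 93.
Tax on sellers shifts supply to Qs = -150 + 6(P − 18) = -258 + 6P.
376.5 - 7P = -258 + 6P gives buyer price Pb = 1269/26; sellers receive Ps = 1269/26 − 18 = 801/26.
New quantity: Q = 376.5 − 7(1269/26) = 453/13.
DWL = ½ × 18 × (93 − 453/13) = 6804/13.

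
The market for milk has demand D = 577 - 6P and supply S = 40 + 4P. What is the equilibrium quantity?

Set D = S: 577 - 6P = 40 + 4P.
537 = 10P, so P* = 53.7.
Q* = 577 − 6(53.7) = 254.8.

Q* = 254.8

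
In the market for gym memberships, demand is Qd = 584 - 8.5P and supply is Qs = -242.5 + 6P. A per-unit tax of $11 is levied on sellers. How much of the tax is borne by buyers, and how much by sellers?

Buyers bear 132/29, sellers bear 187/29

Pre-tax equilibrium: P* = 57, Q* = 99.5.
Tax on sellers shifts supply to Qs = -242.5 + 6(P − 11) = -308.5 + 6P.
584 - 8.5P = -308.5 + 6P gives buyer price Pb = 1785/29; sellers receive Ps = 1785/29 − 11 = 1466/29.
New quantity: Q = 584 − 8.5(1785/29) = 3527/58.
Buyer burden = 1785/29 − 57 = 132/29; seller burden = 57 − 1466/29 = 187/29.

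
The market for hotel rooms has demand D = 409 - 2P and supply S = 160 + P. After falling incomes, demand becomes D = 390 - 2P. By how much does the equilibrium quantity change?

Original equilibrium: P* = 83, Q* = 243.
New equilibrium: 390 - 2P = 160 + P, so 230 = 3P and P' = 230/3; Q' = 390 − 2(230/3) = 710/3.
Change in quantity: 710/3 − 243 = -19/3.

ΔQ = -19/3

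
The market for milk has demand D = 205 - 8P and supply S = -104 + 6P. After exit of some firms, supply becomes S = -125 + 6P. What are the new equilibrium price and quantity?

P' = 165/7, Q' = 115/7

Original equilibrium: P* = 309/14, Q* = 199/7.
New equilibrium: 205 - 8P = -125 + 6P, so 330 = 14P and P' = 165/7; Q' = 205 − 8(165/7) = 115/7.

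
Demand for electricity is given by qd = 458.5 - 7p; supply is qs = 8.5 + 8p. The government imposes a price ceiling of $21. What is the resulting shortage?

Equilibrium price would be p* = 30, so the ceiling at 21 binds.
At p = 21: qd = 458.5 − 7(21) = 311.5, qs = 8.5 + 8(21) = 176.5.
Shortage = 311.5 − 176.5 = 135.

Shortage = 135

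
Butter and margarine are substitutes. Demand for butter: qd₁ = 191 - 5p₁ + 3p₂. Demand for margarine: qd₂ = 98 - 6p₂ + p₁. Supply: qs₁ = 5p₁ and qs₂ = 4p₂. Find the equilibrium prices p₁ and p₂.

p₁ = 2204/97, p₂ = 1171/97

Market 1: 191 - 5p₁ + 3p₂ = 5p₁ → 10p₁ - 3p₂ = 191.
Market 2: 10p₂ - p₁ = 98.
Eliminating p₂: 10×(1) + 3×(2) gives 97p₁ = 2204, so p₁ = 2204/97.
Back-substitute into (2): p₂ = (98 + 1×2204/97) / 10 = 1171/97.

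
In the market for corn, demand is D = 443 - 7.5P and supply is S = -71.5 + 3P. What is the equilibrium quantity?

Set D = S: 443 - 7.5P = -71.5 + 3P.
514.5 = 10.5P, so P* = 49.
Q* = 443 − 7.5(49) = 75.5.

Q* = 75.5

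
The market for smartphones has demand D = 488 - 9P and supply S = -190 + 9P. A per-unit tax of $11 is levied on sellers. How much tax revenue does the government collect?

Pre-tax equilibrium: P* = 113/3, Q* = 149.
Tax on sellers shifts supply to S = -190 + 9(P − 11) = -289 + 9P.
488 - 9P = -289 + 9P gives buyer price Pb = 259/6; sellers receive Ps = 259/6 − 11 = 193/6.
New quantity: Q = 488 − 9(259/6) = 99.5.
Revenue = 11 × 99.5 = 1094.5.

Tax revenue = 1094.5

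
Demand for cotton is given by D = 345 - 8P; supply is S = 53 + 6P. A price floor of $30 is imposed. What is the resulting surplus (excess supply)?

Equilibrium price would be P* = 146/7, so the floor at 30 binds.
At P = 30: D = 105, S = 233.
Surplus = 233 − 105 = 128.

Surplus = 128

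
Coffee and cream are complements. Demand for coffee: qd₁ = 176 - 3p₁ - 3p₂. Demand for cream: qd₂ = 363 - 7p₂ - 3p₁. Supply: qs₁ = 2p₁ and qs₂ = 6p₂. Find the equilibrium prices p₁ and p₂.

Market 1: 176 - 3p₁ - 3p₂ = 2p₁ → 5p₁ + 3p₂ = 176.
Market 2: 13p₂ + 3p₁ = 363.
Eliminating p₂: 13×(1) − 3×(2) gives 56p₁ = 1199, so p₁ = 1199/56.
Back-substitute into (2): p₂ = (363 − 3×1199/56) / 13 = 1287/56.

p₁ = 1199/56, p₂ = 1287/56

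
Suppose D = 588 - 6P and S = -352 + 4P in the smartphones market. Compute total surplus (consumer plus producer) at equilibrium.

Total surplus = 120

Equilibrium: 588 - 6P = -352 + 4P gives P* = 94, Q* = 24.
Demand choke price: P = 98; supply starts at P = 88.
CS = ½(98 − 94)(24) = 48; PS = ½(94 − 88)(24) = 72.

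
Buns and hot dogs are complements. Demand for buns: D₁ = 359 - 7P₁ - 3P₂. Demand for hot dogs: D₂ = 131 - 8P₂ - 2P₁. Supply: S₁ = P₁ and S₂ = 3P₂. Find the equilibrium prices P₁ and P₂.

P₁ = 1778/41, P₂ = 165/41

Market 1: 359 - 7P₁ - 3P₂ = P₁ → 8P₁ + 3P₂ = 359.
Market 2: 11P₂ + 2P₁ = 131.
Eliminating P₂: 11×(1) − 3×(2) gives 82P₁ = 3556, so P₁ = 1778/41.
Back-substitute into (2): P₂ = (131 − 2×1778/41) / 11 = 165/41.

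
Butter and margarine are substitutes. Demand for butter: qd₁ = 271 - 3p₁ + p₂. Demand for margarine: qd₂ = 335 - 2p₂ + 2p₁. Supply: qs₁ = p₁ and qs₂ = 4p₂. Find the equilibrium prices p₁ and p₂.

Market 1: 271 - 3p₁ + p₂ = p₁ → 4p₁ - p₂ = 271.
Market 2: 6p₂ - 2p₁ = 335.
Eliminating p₂: 6×(1) + 1×(2) gives 22p₁ = 1961, so p₁ = 1961/22.
Back-substitute into (2): p₂ = (335 + 2×1961/22) / 6 = 941/11.

p₁ = 1961/22, p₂ = 941/11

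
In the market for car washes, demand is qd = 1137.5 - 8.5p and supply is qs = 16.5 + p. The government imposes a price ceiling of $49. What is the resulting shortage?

Shortage = 655.5

Equilibrium price would be p* = 118, so the ceiling at 49 binds.
At p = 49: qd = 1137.5 − 8.5(49) = 721, qs = 16.5 + 1(49) = 65.5.
Shortage = 721 − 65.5 = 655.5.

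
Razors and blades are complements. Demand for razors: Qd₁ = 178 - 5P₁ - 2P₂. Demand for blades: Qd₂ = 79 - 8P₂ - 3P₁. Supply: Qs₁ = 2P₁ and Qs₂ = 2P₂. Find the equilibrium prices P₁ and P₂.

P₁ = 25.34375, P₂ = 0.296875

Market 1: 178 - 5P₁ - 2P₂ = 2P₁ → 7P₁ + 2P₂ = 178.
Market 2: 10P₂ + 3P₁ = 79.
Eliminating P₂: 10×(1) − 2×(2) gives 64P₁ = 1622, so P₁ = 25.34375.
Back-substitute into (2): P₂ = (79 − 3×25.34375) / 10 = 0.296875.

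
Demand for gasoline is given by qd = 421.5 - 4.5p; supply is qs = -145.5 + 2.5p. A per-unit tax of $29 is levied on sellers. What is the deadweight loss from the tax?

Deadweight loss = 37845/56

Pre-tax equilibrium: p* = 81, q* = 57.
Tax on sellers shifts supply to qs = -145.5 + 2.5(p − 29) = -218 + 2.5p.
421.5 - 4.5p = -218 + 2.5p gives buyer price pb = 1279/14; sellers receive ps = 1279/14 − 29 = 873/14.
New quantity: q = 421.5 − 4.5(1279/14) = 291/28.
DWL = ½ × 29 × (57 − 291/28) = 37845/56.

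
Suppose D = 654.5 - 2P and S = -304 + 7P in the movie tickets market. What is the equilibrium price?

Set D = S: 654.5 - 2P = -304 + 7P.
958.5 = 9P, so P* = 106.5.
Q* = 654.5 − 2(106.5) = 441.5.

P* = 106.5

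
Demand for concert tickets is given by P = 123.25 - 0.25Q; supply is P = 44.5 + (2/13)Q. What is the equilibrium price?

Set the two price expressions equal: 123.25 - 0.25Q = 44.5 + (2/13)Q.
78.75 = (21/52)Q, so Q* = 195.
P* = 123.25 − (0.25)(195) = 74.5.

P* = 74.5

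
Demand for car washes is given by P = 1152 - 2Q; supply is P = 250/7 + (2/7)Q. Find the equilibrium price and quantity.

P* = 175.25, Q* = 488.375

Set the two price expressions equal: 1152 - 2Q = 250/7 + (2/7)Q.
7814/7 = (16/7)Q, so Q* = 488.375.
P* = 1152 − (2)(488.375) = 175.25.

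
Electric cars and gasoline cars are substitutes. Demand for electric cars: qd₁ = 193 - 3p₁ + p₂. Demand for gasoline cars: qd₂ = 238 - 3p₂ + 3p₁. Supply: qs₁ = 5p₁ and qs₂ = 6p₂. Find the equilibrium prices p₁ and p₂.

p₁ = 1975/69, p₂ = 2483/69

Market 1: 193 - 3p₁ + p₂ = 5p₁ → 8p₁ - p₂ = 193.
Market 2: 9p₂ - 3p₁ = 238.
Eliminating p₂: 9×(1) + 1×(2) gives 69p₁ = 1975, so p₁ = 1975/69.
Back-substitute into (2): p₂ = (238 + 3×1975/69) / 9 = 2483/69.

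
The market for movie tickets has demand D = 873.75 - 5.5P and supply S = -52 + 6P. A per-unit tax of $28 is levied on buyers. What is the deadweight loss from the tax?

Deadweight loss = 25872/23

Pre-tax equilibrium: P* = 80.5, Q* = 431.
Tax on buyers shifts demand to D = 873.75 − 5.5(P + 28) = 719.75 - 5.5P.
719.75 - 5.5P = -52 + 6P gives seller price Ps = 3087/46; buyers pay Pb = 3087/46 + 28 = 4375/46.
New quantity: Q = 873.75 − 5.5(4375/46) = 8065/23.
DWL = ½ × 28 × (431 − 8065/23) = 25872/23.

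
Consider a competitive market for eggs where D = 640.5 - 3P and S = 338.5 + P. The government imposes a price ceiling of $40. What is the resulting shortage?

Equilibrium price would be P* = 75.5, so the ceiling at 40 binds.
At P = 40: D = 640.5 − 3(40) = 520.5, S = 338.5 + 1(40) = 378.5.
Shortage = 520.5 − 378.5 = 142.

Shortage = 142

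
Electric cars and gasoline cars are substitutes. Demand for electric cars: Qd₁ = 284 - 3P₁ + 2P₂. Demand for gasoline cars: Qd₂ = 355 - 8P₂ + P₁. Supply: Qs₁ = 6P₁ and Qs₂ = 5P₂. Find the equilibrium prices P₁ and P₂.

Market 1: 284 - 3P₁ + 2P₂ = 6P₁ → 9P₁ - 2P₂ = 284.
Market 2: 13P₂ - P₁ = 355.
Eliminating P₂: 13×(1) + 2×(2) gives 115P₁ = 4402, so P₁ = 4402/115.
Back-substitute into (2): P₂ = (355 + 1×4402/115) / 13 = 3479/115.

P₁ = 4402/115, P₂ = 3479/115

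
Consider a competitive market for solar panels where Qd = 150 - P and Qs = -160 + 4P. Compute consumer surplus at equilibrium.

Consumer surplus = 3872

Equilibrium: 150 - P = -160 + 4P gives P* = 62, Q* = 88.
Demand choke price (Qd = 0): P = 150.
CS = ½(150 − 62)(88) = 3872.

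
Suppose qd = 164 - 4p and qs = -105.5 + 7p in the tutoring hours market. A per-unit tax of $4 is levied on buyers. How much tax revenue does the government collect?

Tax revenue = 2456/11

Pre-tax equilibrium: p* = 24.5, q* = 66.
Tax on buyers shifts demand to qd = 164 − 4(p + 4) = 148 - 4p.
148 - 4p = -105.5 + 7p gives seller price ps = 507/22; buyers pay pb = 507/22 + 4 = 595/22.
New quantity: q = 164 − 4(595/22) = 614/11.
Revenue = 4 × 614/11 = 2456/11.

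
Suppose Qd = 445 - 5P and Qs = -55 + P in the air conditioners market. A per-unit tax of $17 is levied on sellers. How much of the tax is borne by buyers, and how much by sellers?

Buyers bear 17/6, sellers bear 85/6

Pre-tax equilibrium: P* = 250/3, Q* = 85/3.
Tax on sellers shifts supply to Qs = -55 + 1(P − 17) = -72 + P.
445 - 5P = -72 + P gives buyer price Pb = 517/6; sellers receive Ps = 517/6 − 17 = 415/6.
New quantity: Q = 445 − 5(517/6) = 85/6.
Buyer burden = 517/6 − 250/3 = 17/6; seller burden = 250/3 − 415/6 = 85/6.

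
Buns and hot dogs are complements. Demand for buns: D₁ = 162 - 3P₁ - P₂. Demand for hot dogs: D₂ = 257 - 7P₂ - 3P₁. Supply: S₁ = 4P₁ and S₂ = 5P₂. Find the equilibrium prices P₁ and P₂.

P₁ = 1687/81, P₂ = 1313/81

Market 1: 162 - 3P₁ - P₂ = 4P₁ → 7P₁ + P₂ = 162.
Market 2: 12P₂ + 3P₁ = 257.
Eliminating P₂: 12×(1) − 1×(2) gives 81P₁ = 1687, so P₁ = 1687/81.
Back-substitute into (2): P₂ = (257 − 3×1687/81) / 12 = 1313/81.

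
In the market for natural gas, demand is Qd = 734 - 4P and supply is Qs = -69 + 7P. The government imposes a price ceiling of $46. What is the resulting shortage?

Equilibrium price would be P* = 73, so the ceiling at 46 binds.
At P = 46: Qd = 734 − 4(46) = 550, Qs = -69 + 7(46) = 253.
Shortage = 550 − 253 = 297.

Shortage = 297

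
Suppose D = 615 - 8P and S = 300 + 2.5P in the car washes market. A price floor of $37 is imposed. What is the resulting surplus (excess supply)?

Surplus = 73.5

Equilibrium price would be P* = 30, so the floor at 37 binds.
At P = 37: D = 319, S = 392.5.
Surplus = 392.5 − 319 = 73.5.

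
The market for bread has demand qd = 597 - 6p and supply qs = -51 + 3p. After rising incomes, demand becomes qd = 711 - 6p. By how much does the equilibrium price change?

Δp = 38/3

Original equilibrium: p* = 72, q* = 165.
New equilibrium: 711 - 6p = -51 + 3p, so 762 = 9p and p' = 254/3; q' = 711 − 6(254/3) = 203.
Change in price: 254/3 − 72 = 38/3.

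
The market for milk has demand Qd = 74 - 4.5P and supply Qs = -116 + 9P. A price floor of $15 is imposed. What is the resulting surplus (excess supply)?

Equilibrium price would be P* = 380/27, so the floor at 15 binds.
At P = 15: Qd = 6.5, Qs = 19.
Surplus = 19 − 6.5 = 12.5.

Surplus = 12.5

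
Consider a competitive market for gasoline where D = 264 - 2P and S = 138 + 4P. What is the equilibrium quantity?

Set D = S: 264 - 2P = 138 + 4P.
126 = 6P, so P* = 21.
Q* = 264 − 2(21) = 222.

Q* = 222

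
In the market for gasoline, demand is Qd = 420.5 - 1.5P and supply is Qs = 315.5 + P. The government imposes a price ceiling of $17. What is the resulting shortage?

Shortage = 62.5

Equilibrium price would be P* = 42, so the ceiling at 17 binds.
At P = 17: Qd = 420.5 − 1.5(17) = 395, Qs = 315.5 + 1(17) = 332.5.
Shortage = 395 − 332.5 = 62.5.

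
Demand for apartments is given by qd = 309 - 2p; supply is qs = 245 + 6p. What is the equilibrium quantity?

Set qd = qs: 309 - 2p = 245 + 6p.
64 = 8p, so p* = 8.
q* = 309 − 2(8) = 293.

q* = 293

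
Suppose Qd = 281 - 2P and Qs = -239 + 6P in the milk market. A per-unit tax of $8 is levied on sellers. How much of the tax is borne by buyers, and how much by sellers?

Buyers bear $6, sellers bear $2

Pre-tax equilibrium: P* = 65, Q* = 151.
Tax on sellers shifts supply to Qs = -239 + 6(P − 8) = -287 + 6P.
281 - 2P = -287 + 6P gives buyer price Pb = 71; sellers receive Ps = 71 − 8 = 63.
New quantity: Q = 281 − 2(71) = 139.
Buyer burden = 71 − 65 = 6; seller burden = 65 − 63 = 2.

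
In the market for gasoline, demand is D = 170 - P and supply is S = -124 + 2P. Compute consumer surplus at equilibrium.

Consumer surplus = 2592

Equilibrium: 170 - P = -124 + 2P gives P* = 98, Q* = 72.
Demand choke price (D = 0): P = 170.
CS = ½(170 − 98)(72) = 2592.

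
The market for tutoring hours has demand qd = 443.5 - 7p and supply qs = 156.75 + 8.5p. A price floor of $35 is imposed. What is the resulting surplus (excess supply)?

Surplus = 255.75

Equilibrium price would be p* = 18.5, so the floor at 35 binds.
At p = 35: qd = 198.5, qs = 454.25.
Surplus = 454.25 − 198.5 = 255.75.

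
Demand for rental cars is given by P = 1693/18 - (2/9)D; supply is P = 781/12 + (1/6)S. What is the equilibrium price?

Set the two price expressions equal: 1693/18 - (2/9)Q = 781/12 + (1/6)Q.
1043/36 = (7/18)Q, so Q* = 74.5.
P* = 1693/18 − (2/9)(74.5) = 77.5.

P* = 77.5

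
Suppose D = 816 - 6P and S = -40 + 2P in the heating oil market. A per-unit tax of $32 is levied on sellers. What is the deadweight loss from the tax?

Deadweight loss = 768

Pre-tax equilibrium: P* = 107, Q* = 174.
Tax on sellers shifts supply to S = -40 + 2(P − 32) = -104 + 2P.
816 - 6P = -104 + 2P gives buyer price Pb = 115; sellers receive Ps = 115 − 32 = 83.
New quantity: Q = 816 − 6(115) = 126.
DWL = ½ × 32 × (174 − 126) = 768.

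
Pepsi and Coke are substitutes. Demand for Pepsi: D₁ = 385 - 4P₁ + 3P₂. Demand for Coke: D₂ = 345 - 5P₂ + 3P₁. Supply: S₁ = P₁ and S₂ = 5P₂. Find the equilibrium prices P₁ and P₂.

P₁ = 4885/41, P₂ = 2880/41

Market 1: 385 - 4P₁ + 3P₂ = P₁ → 5P₁ - 3P₂ = 385.
Market 2: 10P₂ - 3P₁ = 345.
Eliminating P₂: 10×(1) + 3×(2) gives 41P₁ = 4885, so P₁ = 4885/41.
Back-substitute into (2): P₂ = (345 + 3×4885/41) / 10 = 2880/41.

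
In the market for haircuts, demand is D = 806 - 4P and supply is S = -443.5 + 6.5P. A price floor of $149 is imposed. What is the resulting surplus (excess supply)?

Equilibrium price would be P* = 119, so the floor at 149 binds.
At P = 149: D = 210, S = 525.
Surplus = 525 − 210 = 315.

Surplus = 315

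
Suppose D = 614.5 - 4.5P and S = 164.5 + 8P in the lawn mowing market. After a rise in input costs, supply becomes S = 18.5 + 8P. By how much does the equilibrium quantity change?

Original equilibrium: P* = 36, Q* = 452.5.
New equilibrium: 614.5 - 4.5P = 18.5 + 8P, so 596 = 12.5P and P' = 47.68; Q' = 614.5 − 4.5(47.68) = 399.94.
Change in quantity: 399.94 − 452.5 = -52.56.

ΔQ = -52.56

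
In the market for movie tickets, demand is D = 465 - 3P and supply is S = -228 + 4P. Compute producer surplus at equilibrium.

Producer surplus = 3528

Equilibrium: 465 - 3P = -228 + 4P gives P* = 99, Q* = 168.
Supply starts at P = 57 (where S = 0).
PS = ½(99 − 57)(168) = 3528.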